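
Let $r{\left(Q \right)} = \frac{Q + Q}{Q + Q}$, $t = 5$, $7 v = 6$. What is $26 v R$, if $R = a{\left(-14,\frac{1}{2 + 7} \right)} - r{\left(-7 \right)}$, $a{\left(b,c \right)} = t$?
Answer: $\frac{624}{7} \approx 89.143$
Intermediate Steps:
$v = \frac{6}{7}$ ($v = \frac{1}{7} \cdot 6 = \frac{6}{7} \approx 0.85714$)
$a{\left(b,c \right)} = 5$
$r{\left(Q \right)} = 1$ ($r{\left(Q \right)} = \frac{2 Q}{2 Q} = 2 Q \frac{1}{2 Q} = 1$)
$R = 4$ ($R = 5 - 1 = 4$)
$26 v R = 26 \cdot \frac{6}{7} \cdot 4 = \frac{156}{7} \cdot 4 = \frac{624}{7}$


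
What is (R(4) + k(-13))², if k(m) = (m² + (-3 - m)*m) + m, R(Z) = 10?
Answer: 1296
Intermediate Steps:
k(m) = m + m² + m*(-3 - m) (k(m) = (m² + m*(-3 - m)) + m = m + m² + m*(-3 - m))
(R(4) + k(-13))² = (10 - 2*(-13))² = (10 + 26)² = 36² = 1296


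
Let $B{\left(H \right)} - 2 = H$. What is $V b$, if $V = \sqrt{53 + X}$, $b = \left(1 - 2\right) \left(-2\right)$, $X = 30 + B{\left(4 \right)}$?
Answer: $2 \sqrt{89} \approx 18.868$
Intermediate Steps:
$B{\left(H \right)} = 2 + H$
$X = 36$ ($X = 30 + \left(2 + 4\right) = 30 + 6 = 36$)
$b = 2$ ($b = \left(-1\right) \left(-2\right) = 2$)
$V = \sqrt{89}$ ($V = \sqrt{53 + 36} = \sqrt{89} \approx 9.434$)
$V b = \sqrt{89} \cdot 2 = 2 \sqrt{89}$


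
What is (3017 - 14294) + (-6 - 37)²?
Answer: -9428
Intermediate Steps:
(3017 - 14294) + (-6 - 37)² = -11277 + (-43)² = -11277 + 1849 = -9428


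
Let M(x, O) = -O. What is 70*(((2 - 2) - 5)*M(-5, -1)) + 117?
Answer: -233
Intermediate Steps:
70*(((2 - 2) - 5)*M(-5, -1)) + 117 = 70*(((2 - 2) - 5)*(-1*(-1))) + 117 = 70*((0 - 5)*1) + 117 = 70*(-5*1) + 117 = 70*(-5) + 117 = -350 + 117 = -233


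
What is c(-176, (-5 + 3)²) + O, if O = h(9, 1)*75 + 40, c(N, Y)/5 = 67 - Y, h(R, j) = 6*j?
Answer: 805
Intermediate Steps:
c(N, Y) = 335 - 5*Y (c(N, Y) = 5*(67 - Y) = 335 - 5*Y)
O = 490 (O = (6*1)*75 + 40 = 6*75 + 40 = 450 + 40 = 490)
c(-176, (-5 + 3)²) + O = (335 - 5*(-5 + 3)²) + 490 = (335 - 5*(-2)²) + 490 = (335 - 5*4) + 490 = (335 - 20) + 490 = 315 + 490 = 805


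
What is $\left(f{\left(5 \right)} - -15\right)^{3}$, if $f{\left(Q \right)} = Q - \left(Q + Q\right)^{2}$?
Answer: $-512000$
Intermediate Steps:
$f{\left(Q \right)} = Q - 4 Q^{2}$ ($f{\left(Q \right)} = Q - \left(2 Q\right)^{2} = Q - 4 Q^{2}$)
$\left(f{\left(5 \right)} - -15\right)^{3} = \left(5 \left(1 - 20\right) - -15\right)^{3} = \left(5 \left(1 - 20\right) + 15\right)^{3} = \left(5 \left(-19\right) + 15\right)^{3} = \left(-95 + 15\right)^{3} = \left(-80\right)^{3} = -512000$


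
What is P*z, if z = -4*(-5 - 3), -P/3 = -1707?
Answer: 163872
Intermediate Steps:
P = 5121 (P = -3*(-1707) = 5121)
z = 32 (z = -4*(-8) = 32)
P*z = 5121*32 = 163872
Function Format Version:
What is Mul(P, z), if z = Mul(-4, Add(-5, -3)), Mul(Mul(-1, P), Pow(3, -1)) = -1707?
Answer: 163872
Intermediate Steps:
P = 5121 (P = Mul(-3, -1707) = 5121)
z = 32 (z = Mul(-4, -8) = 32)
Mul(P, z) = Mul(5121, 32) = 163872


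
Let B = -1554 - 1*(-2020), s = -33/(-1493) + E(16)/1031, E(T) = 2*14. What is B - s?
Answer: 717230051/1539283 ≈ 465.95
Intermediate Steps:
E(T) = 28
s = 75827/1539283 (s = -33/(-1493) + 28/1031 = -33*(-1/1493) + 28*(1/1031) = 33/1493 + 28/1031 = 75827/1539283 ≈ 0.049261)
B = 466 (B = -1554 + 2020 = 466)
B - s = 466 - 1*75827/1539283 = 466 - 75827/1539283 = 717230051/1539283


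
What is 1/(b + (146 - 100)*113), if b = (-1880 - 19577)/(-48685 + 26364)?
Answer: 22321/116046015 ≈ 0.00019235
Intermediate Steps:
b = 21457/22321 (b = -21457/(-22321) = -21457*(-1/22321) = 21457/22321 ≈ 0.96129)
1/(b + (146 - 100)*113) = 1/(21457/22321 + (146 - 100)*113) = 1/(21457/22321 + 46*113) = 1/(21457/22321 + 5198) = 1/(116046015/22321) = 22321/116046015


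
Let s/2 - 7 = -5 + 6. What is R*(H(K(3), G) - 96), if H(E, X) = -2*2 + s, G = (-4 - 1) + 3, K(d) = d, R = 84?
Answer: -7056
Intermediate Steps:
s = 16 (s = 14 + 2*(-5 + 6) = 14 + 2*1 = 14 + 2 = 16)
G = -2 (G = -5 + 3 = -2)
H(E, X) = 12 (H(E, X) = -2*2 + 16 = -4 + 16 = 12)
R*(H(K(3), G) - 96) = 84*(12 - 96) = 84*(-84) = -7056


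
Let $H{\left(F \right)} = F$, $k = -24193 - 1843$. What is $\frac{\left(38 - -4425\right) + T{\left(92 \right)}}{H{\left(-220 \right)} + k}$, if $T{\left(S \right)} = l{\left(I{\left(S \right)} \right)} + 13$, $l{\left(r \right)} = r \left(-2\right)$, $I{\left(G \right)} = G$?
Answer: $- \frac{1073}{6564} \approx -0.16347$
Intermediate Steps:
$l{\left(r \right)} = - 2 r$
$T{\left(S \right)} = 13 - 2 S$ ($T{\left(S \right)} = - 2 S + 13 = 13 - 2 S$)
$k = -26036$ ($k = -24193 - 1843 = -26036$)
$\frac{\left(38 - -4425\right) + T{\left(92 \right)}}{H{\left(-220 \right)} + k} = \frac{\left(38 - -4425\right) + \left(13 - 184\right)}{-220 - 26036} = \frac{\left(38 + 4425\right) + \left(13 - 184\right)}{-26256} = \left(4463 - 171\right) \left(- \frac{1}{26256}\right) = 4292 \left(- \frac{1}{26256}\right) = - \frac{1073}{6564}$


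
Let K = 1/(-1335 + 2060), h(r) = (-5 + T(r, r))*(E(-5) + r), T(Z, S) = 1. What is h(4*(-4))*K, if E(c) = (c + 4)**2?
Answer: 12/145 ≈ 0.082759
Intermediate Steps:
E(c) = (4 + c)**2
h(r) = -4 - 4*r (h(r) = (-5 + 1)*((4 - 5)**2 + r) = -4*((-1)**2 + r) = -4*(1 + r) = -4 - 4*r)
K = 1/725 ≈ 0.0013793
h(4*(-4))*K = (-4 - 16*(-4))*(1/725) = (-4 - 4*(-16))*(1/725) = (-4 + 64)*(1/725) = 60*(1/725) = 12/145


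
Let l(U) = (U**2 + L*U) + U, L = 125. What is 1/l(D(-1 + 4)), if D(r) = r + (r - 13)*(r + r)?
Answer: -1/3933 ≈ -0.00025426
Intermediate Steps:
D(r) = r + 2*r*(-13 + r) (D(r) = r + (-13 + r)*(2*r) = r + 2*r*(-13 + r))
l(U) = U**2 + 126*U (l(U) = (U**2 + 125*U) + U = U**2 + 126*U)
1/l(D(-1 + 4)) = 1/(((-1 + 4)*(-25 + 2*(-1 + 4)))*(126 + (-1 + 4)*(-25 + 2*(-1 + 4)))) = 1/((3*(-25 + 2*3))*(126 + 3*(-25 + 2*3))) = 1/((3*(-25 + 6))*(126 + 3*(-25 + 6))) = 1/((3*(-19))*(126 + 3*(-19))) = 1/(-57*(126 - 57)) = 1/(-57*69) = 1/(-3933) = -1/3933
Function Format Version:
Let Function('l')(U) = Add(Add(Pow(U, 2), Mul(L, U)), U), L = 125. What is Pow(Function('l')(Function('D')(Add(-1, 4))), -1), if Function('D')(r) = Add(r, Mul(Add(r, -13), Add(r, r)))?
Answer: Rational(-1, 3933) ≈ -0.00025426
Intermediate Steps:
Function('D')(r) = Add(r, Mul(2, r, Add(-13, r))) (Function('D')(r) = Add(r, Mul(Add(-13, r), Mul(2, r))) = Add(r, Mul(2, r, Add(-13, r))))
Function('l')(U) = Add(Pow(U, 2), Mul(126, U)) (Function('l')(U) = Add(Add(Pow(U, 2), Mul(125, U)), U) = Add(Pow(U, 2), Mul(126, U)))
Pow(Function('l')(Function('D')(Add(-1, 4))), -1) = Pow(Mul(Mul(Add(-1, 4), Add(-25, Mul(2, Add(-1, 4)))), Add(126, Mul(Add(-1, 4), Add(-25, Mul(2, Add(-1, 4)))))), -1) = Pow(Mul(Mul(3, Add(-25, Mul(2, 3))), Add(126, Mul(3, Add(-25, Mul(2, 3))))), -1) = Pow(Mul(Mul(3, Add(-25, 6)), Add(126, Mul(3, Add(-25, 6)))), -1) = Pow(Mul(Mul(3, -19), Add(126, Mul(3, -19))), -1) = Pow(Mul(-57, Add(126, -57)), -1) = Pow(Mul(-57, 69), -1) = Pow(-3933, -1) = Rational(-1, 3933)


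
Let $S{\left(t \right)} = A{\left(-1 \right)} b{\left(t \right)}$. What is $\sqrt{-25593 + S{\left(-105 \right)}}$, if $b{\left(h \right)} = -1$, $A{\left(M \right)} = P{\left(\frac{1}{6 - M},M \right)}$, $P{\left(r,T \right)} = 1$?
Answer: $i \sqrt{25594} \approx 159.98 i$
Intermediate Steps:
$A{\left(M \right)} = 1$
$S{\left(t \right)} = -1$ ($S{\left(t \right)} = 1 \left(-1\right) = -1$)
$\sqrt{-25593 + S{\left(-105 \right)}} = \sqrt{-25593 - 1} = \sqrt{-25594} = i \sqrt{25594}$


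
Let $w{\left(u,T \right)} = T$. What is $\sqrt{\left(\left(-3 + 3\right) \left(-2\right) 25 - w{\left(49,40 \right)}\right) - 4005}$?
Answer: $i \sqrt{4045} \approx 63.6 i$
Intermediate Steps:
$\sqrt{\left(\left(-3 + 3\right) \left(-2\right) 25 - w{\left(49,40 \right)}\right) - 4005} = \sqrt{\left(\left(-3 + 3\right) \left(-2\right) 25 - 40\right) - 4005} = \sqrt{\left(0 \left(-2\right) 25 - 40\right) - 4005} = \sqrt{\left(0 \cdot 25 - 40\right) - 4005} = \sqrt{\left(0 - 40\right) - 4005} = \sqrt{-40 - 4005} = \sqrt{-4045} = i \sqrt{4045}$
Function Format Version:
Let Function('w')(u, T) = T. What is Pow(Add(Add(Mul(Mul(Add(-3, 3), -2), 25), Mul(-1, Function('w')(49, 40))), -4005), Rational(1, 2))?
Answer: Mul(I, Pow(4045, Rational(1, 2))) ≈ Mul(63.600, I)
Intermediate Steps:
Pow(Add(Add(Mul(Mul(Add(-3, 3), -2), 25), Mul(-1, Function('w')(49, 40))), -4005), Rational(1, 2)) = Pow(Add(Add(Mul(Mul(Add(-3, 3), -2), 25), Mul(-1, 40)), -4005), Rational(1, 2)) = Pow(Add(Add(Mul(Mul(0, -2), 25), -40), -4005), Rational(1, 2)) = Pow(Add(Add(Mul(0, 25), -40), -4005), Rational(1, 2)) = Pow(Add(Add(0, -40), -4005), Rational(1, 2)) = Pow(Add(-40, -4005), Rational(1, 2)) = Pow(-4045, Rational(1, 2)) = Mul(I, Pow(4045, Rational(1, 2)))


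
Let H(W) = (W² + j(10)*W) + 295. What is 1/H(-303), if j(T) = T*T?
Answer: 1/61804 ≈ 1.6180e-5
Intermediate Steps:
j(T) = T²
H(W) = 295 + W² + 100*W (H(W) = (W² + 10²*W) + 295 = (W² + 100*W) + 295 = 295 + W² + 100*W)
1/H(-303) = 1/(295 + (-303)² + 100*(-303)) = 1/(295 + 91809 - 30300) = 1/61804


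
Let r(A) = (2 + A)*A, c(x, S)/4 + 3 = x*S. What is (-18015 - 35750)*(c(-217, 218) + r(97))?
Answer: 9657968245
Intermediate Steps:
c(x, S) = -12 + 4*S*x (c(x, S) = -12 + 4*(x*S) = -12 + 4*(S*x) = -12 + 4*S*x)
r(A) = A*(2 + A)
(-18015 - 35750)*(c(-217, 218) + r(97)) = (-18015 - 35750)*((-12 + 4*218*(-217)) + 97*(2 + 97)) = -53765*((-12 - 189224) + 97*99) = -53765*(-189236 + 9603) = -53765*(-179633) = 9657968245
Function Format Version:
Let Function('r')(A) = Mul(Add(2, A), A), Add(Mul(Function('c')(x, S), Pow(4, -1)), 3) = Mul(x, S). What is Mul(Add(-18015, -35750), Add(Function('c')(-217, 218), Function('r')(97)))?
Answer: 9657968245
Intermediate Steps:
Function('c')(x, S) = Add(-12, Mul(4, S, x)) (Function('c')(x, S) = Add(-12, Mul(4, Mul(x, S))) = Add(-12, Mul(4, Mul(S, x))) = Add(-12, Mul(4, S, x)))
Function('r')(A) = Mul(A, Add(2, A))
Mul(Add(-18015, -35750), Add(Function('c')(-217, 218), Function('r')(97))) = Mul(Add(-18015, -35750), Add(Add(-12, Mul(4, 218, -217)), Mul(97, Add(2, 97)))) = Mul(-53765, Add(Add(-12, -189224), Mul(97, 99))) = Mul(-53765, Add(-189236, 9603)) = Mul(-53765, -179633) = 9657968245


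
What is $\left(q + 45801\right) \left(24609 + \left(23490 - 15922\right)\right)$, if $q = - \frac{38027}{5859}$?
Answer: $\frac{8633411899664}{5859} \approx 1.4735 \cdot 10^{9}$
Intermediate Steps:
$q = - \frac{38027}{5859}$ ($q = \left(-38027\right) \frac{1}{5859} = - \frac{38027}{5859} \approx -6.4904$)
$\left(q + 45801\right) \left(24609 + \left(23490 - 15922\right)\right) = \left(- \frac{38027}{5859} + 45801\right) \left(24609 + \left(23490 - 15922\right)\right) = \frac{268310032 \left(24609 + \left(23490 - 15922\right)\right)}{5859} = \frac{268310032 \left(24609 + 7568\right)}{5859} = \frac{268310032}{5859} \cdot 32177 = \frac{8633411899664}{5859}$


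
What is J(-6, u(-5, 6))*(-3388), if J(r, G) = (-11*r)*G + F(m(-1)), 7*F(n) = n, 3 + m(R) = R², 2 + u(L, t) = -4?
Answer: 1342616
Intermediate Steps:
u(L, t) = -6 (u(L, t) = -2 - 4 = -6)
m(R) = -3 + R²
F(n) = n/7
J(r, G) = -2/7 - 11*G*r (J(r, G) = (-11*r)*G + (-3 + (-1)²)/7 = -11*G*r + (-3 + 1)/7 = -11*G*r + (⅐)*(-2) = -11*G*r - 2/7 = -2/7 - 11*G*r)
J(-6, u(-5, 6))*(-3388) = (-2/7 - 11*(-6)*(-6))*(-3388) = (-2/7 - 396)*(-3388) = -2774/7*(-3388) = 1342616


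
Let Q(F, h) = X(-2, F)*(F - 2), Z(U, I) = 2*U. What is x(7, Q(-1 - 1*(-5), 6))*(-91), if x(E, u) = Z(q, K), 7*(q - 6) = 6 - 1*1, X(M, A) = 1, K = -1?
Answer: -1222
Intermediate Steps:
q = 47/7 (q = 6 + (6 - 1*1)/7 = 6 + (6 - 1)/7 = 6 + (1/7)*5 = 6 + 5/7 = 47/7 ≈ 6.7143)
Q(F, h) = -2 + F (Q(F, h) = 1*(F - 2) = 1*(-2 + F) = -2 + F)
x(E, u) = 94/7 (x(E, u) = 2*(47/7) = 94/7)
x(7, Q(-1 - 1*(-5), 6))*(-91) = (94/7)*(-91) = -1222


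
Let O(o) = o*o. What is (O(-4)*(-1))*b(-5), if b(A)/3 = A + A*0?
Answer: 240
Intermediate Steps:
b(A) = 3*A (b(A) = 3*(A + A*0) = 3*(A + 0) = 3*A)
O(o) = o²
(O(-4)*(-1))*b(-5) = ((-4)²*(-1))*(3*(-5)) = (16*(-1))*(-15) = -16*(-15) = 240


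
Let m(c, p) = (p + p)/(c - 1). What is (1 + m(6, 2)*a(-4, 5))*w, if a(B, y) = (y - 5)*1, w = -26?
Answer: -26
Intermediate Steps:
a(B, y) = -5 + y (a(B, y) = (-5 + y)*1 = -5 + y)
m(c, p) = 2*p/(-1 + c) (m(c, p) = (2*p)/(-1 + c) = 2*p/(-1 + c))
(1 + m(6, 2)*a(-4, 5))*w = (1 + (2*2/(-1 + 6))*(-5 + 5))*(-26) = (1 + (2*2/5)*0)*(-26) = (1 + (2*2*(1/5))*0)*(-26) = (1 + (4/5)*0)*(-26) = (1 + 0)*(-26) = 1*(-26) = -26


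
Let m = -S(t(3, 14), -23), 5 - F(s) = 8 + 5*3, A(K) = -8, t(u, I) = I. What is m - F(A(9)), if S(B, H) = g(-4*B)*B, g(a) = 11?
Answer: -136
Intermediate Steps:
F(s) = -18 (F(s) = 5 - (8 + 5*3) = 5 - (8 + 15) = 5 - 1*23 = 5 - 23 = -18)
S(B, H) = 11*B
m = -154 (m = -11*14 = -1*154 = -154)
m - F(A(9)) = -154 - 1*(-18) = -154 + 18 = -136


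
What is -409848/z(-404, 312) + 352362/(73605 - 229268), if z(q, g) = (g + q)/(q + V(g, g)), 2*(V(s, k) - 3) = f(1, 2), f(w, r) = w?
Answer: -6387799797879/3580249 ≈ -1.7842e+6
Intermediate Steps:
V(s, k) = 7/2 (V(s, k) = 3 + (½)*1 = 3 + ½ = 7/2)
z(q, g) = (g + q)/(7/2 + q) (z(q, g) = (g + q)/(q + 7/2) = (g + q)/(7/2 + q))
-409848/z(-404, 312) + 352362/(73605 - 229268) = -409848*(7 + 2*(-404))/(2*(312 - 404)) + 352362/(73605 - 229268) = -409848/(2*(-92)/(7 - 808)) + 352362/(-155663) = -409848/(2*(-92)/(-801)) + 352362*(-1/155663) = -409848/(2*(-1/801)*(-92)) - 352362/155663 = -409848/184/801 - 352362/155663 = -409848*801/184 - 352362/155663 = -41036031/23 - 352362/155663 = -6387799797879/3580249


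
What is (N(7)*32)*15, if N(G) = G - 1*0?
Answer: 3360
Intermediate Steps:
N(G) = G (N(G) = G + 0 = G)
(N(7)*32)*15 = (7*32)*15 = 224*15 = 3360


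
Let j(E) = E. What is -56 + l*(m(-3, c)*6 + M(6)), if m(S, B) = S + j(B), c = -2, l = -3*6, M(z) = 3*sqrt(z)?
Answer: 484 - 54*sqrt(6) ≈ 351.73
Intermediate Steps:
l = -18
m(S, B) = B + S (m(S, B) = S + B = B + S)
-56 + l*(m(-3, c)*6 + M(6)) = -56 - 18*((-2 - 3)*6 + 3*sqrt(6)) = -56 - 18*(-5*6 + 3*sqrt(6)) = -56 - 18*(-30 + 3*sqrt(6)) = -56 + (540 - 54*sqrt(6)) = 484 - 54*sqrt(6)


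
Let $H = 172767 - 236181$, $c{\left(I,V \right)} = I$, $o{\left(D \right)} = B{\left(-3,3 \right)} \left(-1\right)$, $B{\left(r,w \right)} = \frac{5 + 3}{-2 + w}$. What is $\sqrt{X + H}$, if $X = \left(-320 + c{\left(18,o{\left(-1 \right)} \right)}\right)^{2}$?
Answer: $\sqrt{27790} \approx 166.7$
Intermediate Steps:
$B{\left(r,w \right)} = \frac{8}{-2 + w}$
$o{\left(D \right)} = -8$ ($o{\left(D \right)} = \frac{8}{-2 + 3} \left(-1\right) = \frac{8}{1} \left(-1\right) = 8 \cdot 1 \left(-1\right) = 8 \left(-1\right) = -8$)
$X = 91204$ ($X = \left(-320 + 18\right)^{2} = \left(-302\right)^{2} = 91204$)
$H = -63414$
$\sqrt{X + H} = \sqrt{91204 - 63414} = \sqrt{27790}$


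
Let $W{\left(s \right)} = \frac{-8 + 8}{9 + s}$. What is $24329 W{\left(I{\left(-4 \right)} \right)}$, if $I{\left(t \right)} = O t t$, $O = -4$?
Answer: $0$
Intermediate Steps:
$I{\left(t \right)} = - 4 t^{2}$ ($I{\left(t \right)} = - 4 t t = - 4 t^{2}$)
$W{\left(s \right)} = 0$ ($W{\left(s \right)} = \frac{0}{9 + s} = 0$)
$24329 W{\left(I{\left(-4 \right)} \right)} = 24329 \cdot 0 = 0$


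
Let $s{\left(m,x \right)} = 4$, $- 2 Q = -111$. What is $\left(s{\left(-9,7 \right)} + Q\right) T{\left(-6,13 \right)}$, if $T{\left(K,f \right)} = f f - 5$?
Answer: $9758$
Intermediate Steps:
$T{\left(K,f \right)} = -5 + f^{2}$ ($T{\left(K,f \right)} = f^{2} - 5 = -5 + f^{2}$)
$Q = \frac{111}{2}$ ($Q = \left(- \frac{1}{2}\right) \left(-111\right) = \frac{111}{2} \approx 55.5$)
$\left(s{\left(-9,7 \right)} + Q\right) T{\left(-6,13 \right)} = \left(4 + \frac{111}{2}\right) \left(-5 + 13^{2}\right) = \frac{119 \left(-5 + 169\right)}{2} = \frac{119}{2} \cdot 164 = 9758$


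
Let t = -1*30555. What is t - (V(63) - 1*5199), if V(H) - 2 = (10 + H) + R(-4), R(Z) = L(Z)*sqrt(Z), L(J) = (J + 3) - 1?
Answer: -25431 + 4*I ≈ -25431.0 + 4.0*I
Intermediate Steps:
L(J) = 2 + J (L(J) = (3 + J) - 1 = 2 + J)
t = -30555
R(Z) = sqrt(Z)*(2 + Z) (R(Z) = (2 + Z)*sqrt(Z) = sqrt(Z)*(2 + Z))
V(H) = 12 + H - 4*I (V(H) = 2 + ((10 + H) + sqrt(-4)*(2 - 4)) = 2 + ((10 + H) + (2*I)*(-2)) = 2 + ((10 + H) - 4*I) = 2 + (10 + H - 4*I) = 12 + H - 4*I)
t - (V(63) - 1*5199) = -30555 - ((12 + 63 - 4*I) - 1*5199) = -30555 - ((75 - 4*I) - 5199) = -30555 - (-5124 - 4*I) = -30555 + (5124 + 4*I) = -25431 + 4*I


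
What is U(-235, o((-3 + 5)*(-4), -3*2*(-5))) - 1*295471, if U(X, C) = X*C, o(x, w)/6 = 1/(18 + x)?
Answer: -295612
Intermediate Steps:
o(x, w) = 6/(18 + x)
U(X, C) = C*X
U(-235, o((-3 + 5)*(-4), -3*2*(-5))) - 1*295471 = (6/(18 + (-3 + 5)*(-4)))*(-235) - 1*295471 = (6/(18 + 2*(-4)))*(-235) - 295471 = (6/(18 - 8))*(-235) - 295471 = (6/10)*(-235) - 295471 = (6*(1/10))*(-235) - 295471 = (3/5)*(-235) - 295471 = -141 - 295471 = -295612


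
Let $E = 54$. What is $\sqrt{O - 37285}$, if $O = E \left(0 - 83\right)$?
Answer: $i \sqrt{41767} \approx 204.37 i$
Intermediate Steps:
$O = -4482$ ($O = 54 \left(0 - 83\right) = 54 \left(-83\right) = -4482$)
$\sqrt{O - 37285} = \sqrt{-4482 - 37285} = \sqrt{-41767} = i \sqrt{41767}$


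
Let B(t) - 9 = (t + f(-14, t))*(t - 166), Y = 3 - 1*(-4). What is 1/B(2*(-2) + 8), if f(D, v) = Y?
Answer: -1/1773 ≈ -0.00056402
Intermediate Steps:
Y = 7 (Y = 3 + 4 = 7)
f(D, v) = 7
B(t) = 9 + (-166 + t)*(7 + t) (B(t) = 9 + (t + 7)*(t - 166) = 9 + (7 + t)*(-166 + t) = 9 + (-166 + t)*(7 + t))
1/B(2*(-2) + 8) = 1/(-1153 + (2*(-2) + 8)² - 159*(2*(-2) + 8)) = 1/(-1153 + (-4 + 8)² - 159*(-4 + 8)) = 1/(-1153 + 4² - 159*4) = 1/(-1153 + 16 - 636) = 1/(-1773) = -1/1773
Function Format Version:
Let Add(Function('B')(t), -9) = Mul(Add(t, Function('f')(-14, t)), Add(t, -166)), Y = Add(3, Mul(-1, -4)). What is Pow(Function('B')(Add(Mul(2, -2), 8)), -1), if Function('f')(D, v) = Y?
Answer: Rational(-1, 1773) ≈ -0.00056402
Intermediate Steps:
Y = 7 (Y = Add(3, 4) = 7)
Function('f')(D, v) = 7
Function('B')(t) = Add(9, Mul(Add(-166, t), Add(7, t))) (Function('B')(t) = Add(9, Mul(Add(t, 7), Add(t, -166))) = Add(9, Mul(Add(7, t), Add(-166, t))) = Add(9, Mul(Add(-166, t), Add(7, t))))
Pow(Function('B')(Add(Mul(2, -2), 8)), -1) = Pow(Add(-1153, Pow(Add(Mul(2, -2), 8), 2), Mul(-159, Add(Mul(2, -2), 8))), -1) = Pow(Add(-1153, Pow(Add(-4, 8), 2), Mul(-159, Add(-4, 8))), -1) = Pow(Add(-1153, Pow(4, 2), Mul(-159, 4)), -1) = Pow(Add(-1153, 16, -636), -1) = Pow(-1773, -1) = Rational(-1, 1773)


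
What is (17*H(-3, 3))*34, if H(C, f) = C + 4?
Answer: 578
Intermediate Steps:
H(C, f) = 4 + C
(17*H(-3, 3))*34 = (17*(4 - 3))*34 = (17*1)*34 = 17*34 = 578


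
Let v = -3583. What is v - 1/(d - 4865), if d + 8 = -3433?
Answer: -29760397/8306 ≈ -3583.0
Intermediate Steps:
d = -3441 (d = -8 - 3433 = -3441)
v - 1/(d - 4865) = -3583 - 1/(-3441 - 4865) = -3583 - 1/(-8306) = -3583 - 1*(-1/8306) = -3583 + 1/8306 = -29760397/8306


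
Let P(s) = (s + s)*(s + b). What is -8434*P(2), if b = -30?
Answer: 944608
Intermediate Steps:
P(s) = 2*s*(-30 + s) (P(s) = (s + s)*(s - 30) = (2*s)*(-30 + s) = 2*s*(-30 + s))
-8434*P(2) = -16868*2*(-30 + 2) = -16868*2*(-28) = -8434*(-112) = 944608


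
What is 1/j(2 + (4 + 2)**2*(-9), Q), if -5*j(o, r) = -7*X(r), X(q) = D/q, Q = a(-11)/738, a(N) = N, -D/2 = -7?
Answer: -55/72324 ≈ -0.00076047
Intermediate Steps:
D = 14 (D = -2*(-7) = 14)
Q = -11/738 ≈ -0.014905
X(q) = 14/q
j(o, r) = 98/(5*r) (j(o, r) = -(-7)*14/r/5 = -(-98)/(5*r) = 98/(5*r))
1/j(2 + (4 + 2)**2*(-9), Q) = 1/(98/(5*(-11/738))) = 1/((98/5)*(-738/11)) = 1/(-72324/55) = -55/72324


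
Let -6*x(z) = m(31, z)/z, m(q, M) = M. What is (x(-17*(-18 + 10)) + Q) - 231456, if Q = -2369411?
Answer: -15605203/6 ≈ -2.6009e+6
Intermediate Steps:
x(z) = -⅙ (x(z) = -z/(6*z) = -⅙*1 = -⅙)
(x(-17*(-18 + 10)) + Q) - 231456 = (-⅙ - 2369411) - 231456 = -14216467/6 - 231456 = -15605203/6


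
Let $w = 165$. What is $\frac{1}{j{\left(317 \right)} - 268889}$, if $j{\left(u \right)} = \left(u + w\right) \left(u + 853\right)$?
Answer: $\frac{1}{295051} \approx 3.3892 \cdot 10^{-6}$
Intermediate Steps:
$j{\left(u \right)} = \left(165 + u\right) \left(853 + u\right)$ ($j{\left(u \right)} = \left(u + 165\right) \left(u + 853\right) = \left(165 + u\right) \left(853 + u\right)$)
$\frac{1}{j{\left(317 \right)} - 268889} = \frac{1}{\left(140745 + 317^{2} + 1018 \cdot 317\right) - 268889} = \frac{1}{\left(140745 + 100489 + 322706\right) - 268889} = \frac{1}{563940 - 268889} = \frac{1}{295051}$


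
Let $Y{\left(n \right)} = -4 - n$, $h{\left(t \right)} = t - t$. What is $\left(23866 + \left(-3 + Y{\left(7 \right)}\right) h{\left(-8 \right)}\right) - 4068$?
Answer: $19798$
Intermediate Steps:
$h{\left(t \right)} = 0$
$\left(23866 + \left(-3 + Y{\left(7 \right)}\right) h{\left(-8 \right)}\right) - 4068 = \left(23866 + \left(-3 - 11\right) 0\right) - 4068 = \left(23866 - 0\right) - 4068 = \left(23866 + 0\right) - 4068 = 23866 - 4068 = 19798$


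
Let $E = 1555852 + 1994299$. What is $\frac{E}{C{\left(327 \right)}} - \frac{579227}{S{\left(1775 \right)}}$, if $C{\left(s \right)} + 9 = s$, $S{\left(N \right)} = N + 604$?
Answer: $\frac{917957227}{84058} \approx 10921.0$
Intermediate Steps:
$S{\left(N \right)} = 604 + N$
$C{\left(s \right)} = -9 + s$
$E = 3550151$
$\frac{E}{C{\left(327 \right)}} - \frac{579227}{S{\left(1775 \right)}} = \frac{3550151}{-9 + 327} - \frac{579227}{604 + 1775} = \frac{3550151}{318} - \frac{579227}{2379} = \frac{917957227}{84058}$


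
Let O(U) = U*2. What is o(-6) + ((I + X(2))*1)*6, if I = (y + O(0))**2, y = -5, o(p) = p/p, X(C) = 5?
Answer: 181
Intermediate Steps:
o(p) = 1
O(U) = 2*U
I = 25 (I = (-5 + 2*0)**2 = (-5 + 0)**2 = (-5)**2 = 25)
o(-6) + ((I + X(2))*1)*6 = 1 + ((25 + 5)*1)*6 = 1 + (30*1)*6 = 1 + 30*6 = 1 + 180 = 181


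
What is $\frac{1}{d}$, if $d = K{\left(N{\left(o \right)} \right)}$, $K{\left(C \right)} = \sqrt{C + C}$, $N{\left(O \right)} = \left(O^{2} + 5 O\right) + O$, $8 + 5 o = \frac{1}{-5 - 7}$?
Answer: $- \frac{30 i \sqrt{51022}}{25511} \approx - 0.26563 i$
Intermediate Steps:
$o = - \frac{97}{60}$ ($o = - \frac{8}{5} + \frac{1}{5 \left(-5 - 7\right)} = - \frac{8}{5} + \frac{1}{5 \left(-12\right)} = - \frac{8}{5} + \frac{1}{5} \left(- \frac{1}{12}\right) = - \frac{8}{5} - \frac{1}{60} = - \frac{97}{60} \approx -1.6167$)
$N{\left(O \right)} = O^{2} + 6 O$
$K{\left(C \right)} = \sqrt{2} \sqrt{C}$ ($K{\left(C \right)} = \sqrt{2 C} = \sqrt{2} \sqrt{C}$)
$d = \frac{i \sqrt{51022}}{60}$ ($d = \sqrt{2} \sqrt{- \frac{97 \left(6 - \frac{97}{60}\right)}{60}} = \sqrt{2} \sqrt{\left(- \frac{97}{60}\right) \frac{263}{60}} = \sqrt{2} \sqrt{- \frac{25511}{3600}} = \sqrt{2} \frac{i \sqrt{25511}}{60} = \frac{i \sqrt{51022}}{60} \approx 3.7647 i$)
$\frac{1}{d} = \frac{1}{\frac{1}{60} i \sqrt{51022}} = - \frac{30 i \sqrt{51022}}{25511}$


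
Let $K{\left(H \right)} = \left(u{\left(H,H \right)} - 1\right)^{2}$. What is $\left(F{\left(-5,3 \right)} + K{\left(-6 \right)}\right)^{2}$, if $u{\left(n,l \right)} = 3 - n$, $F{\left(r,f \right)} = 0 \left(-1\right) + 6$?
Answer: $4900$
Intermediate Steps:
$F{\left(r,f \right)} = 6$ ($F{\left(r,f \right)} = 0 + 6 = 6$)
$K{\left(H \right)} = \left(2 - H\right)^{2}$ ($K{\left(H \right)} = \left(\left(3 - H\right) - 1\right)^{2} = \left(2 - H\right)^{2}$)
$\left(F{\left(-5,3 \right)} + K{\left(-6 \right)}\right)^{2} = \left(6 + \left(-2 - 6\right)^{2}\right)^{2} = \left(6 + \left(-8\right)^{2}\right)^{2} = \left(6 + 64\right)^{2} = 70^{2} = 4900$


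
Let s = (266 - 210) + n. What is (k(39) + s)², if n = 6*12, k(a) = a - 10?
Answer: 24649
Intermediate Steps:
k(a) = -10 + a
n = 72
s = 128 (s = (266 - 210) + 72 = 56 + 72 = 128)
(k(39) + s)² = ((-10 + 39) + 128)² = (29 + 128)² = 157² = 24649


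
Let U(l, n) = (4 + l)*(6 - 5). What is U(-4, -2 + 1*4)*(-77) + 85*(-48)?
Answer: -4080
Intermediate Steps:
U(l, n) = 4 + l (U(l, n) = (4 + l)*1 = 4 + l)
U(-4, -2 + 1*4)*(-77) + 85*(-48) = (4 - 4)*(-77) + 85*(-48) = 0*(-77) - 4080 = 0 - 4080 = -4080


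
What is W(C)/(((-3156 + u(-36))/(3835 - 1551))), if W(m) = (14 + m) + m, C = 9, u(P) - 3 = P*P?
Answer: -73088/1857 ≈ -39.358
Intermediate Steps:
u(P) = 3 + P**2 (u(P) = 3 + P*P = 3 + P**2)
W(m) = 14 + 2*m
W(C)/(((-3156 + u(-36))/(3835 - 1551))) = (14 + 2*9)/(((-3156 + (3 + (-36)**2))/(3835 - 1551))) = (14 + 18)/(((-3156 + (3 + 1296))/2284)) = 32/(((-3156 + 1299)*(1/2284))) = 32/((-1857*1/2284)) = 32/(-1857/2284) = 32*(-2284/1857) = -73088/1857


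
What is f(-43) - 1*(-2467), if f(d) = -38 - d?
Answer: 2472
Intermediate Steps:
f(-43) - 1*(-2467) = (-38 - 1*(-43)) - 1*(-2467) = (-38 + 43) + 2467 = 5 + 2467 = 2472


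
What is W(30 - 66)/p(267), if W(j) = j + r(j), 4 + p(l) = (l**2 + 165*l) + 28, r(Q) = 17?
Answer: -1/6072 ≈ -0.00016469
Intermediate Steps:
p(l) = 24 + l**2 + 165*l (p(l) = -4 + ((l**2 + 165*l) + 28) = -4 + (28 + l**2 + 165*l) = 24 + l**2 + 165*l)
W(j) = 17 + j (W(j) = j + 17 = 17 + j)
W(30 - 66)/p(267) = (17 + (30 - 66))/(24 + 267**2 + 165*267) = (17 - 36)/(24 + 71289 + 44055) = -19/115368 = -19*1/115368 = -1/6072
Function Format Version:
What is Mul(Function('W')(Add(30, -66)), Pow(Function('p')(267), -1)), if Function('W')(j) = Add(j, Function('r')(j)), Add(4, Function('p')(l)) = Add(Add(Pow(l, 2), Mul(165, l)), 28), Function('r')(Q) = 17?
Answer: Rational(-1, 6072) ≈ -0.00016469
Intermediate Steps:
Function('p')(l) = Add(24, Pow(l, 2), Mul(165, l)) (Function('p')(l) = Add(-4, Add(Add(Pow(l, 2), Mul(165, l)), 28)) = Add(-4, Add(28, Pow(l, 2), Mul(165, l))) = Add(24, Pow(l, 2), Mul(165, l)))
Function('W')(j) = Add(17, j) (Function('W')(j) = Add(j, 17) = Add(17, j))
Mul(Function('W')(Add(30, -66)), Pow(Function('p')(267), -1)) = Mul(Add(17, Add(30, -66)), Pow(Add(24, Pow(267, 2), Mul(165, 267)), -1)) = Mul(Add(17, -36), Pow(Add(24, 71289, 44055), -1)) = Mul(-19, Pow(115368, -1)) = Mul(-19, Rational(1, 115368)) = Rational(-1, 6072)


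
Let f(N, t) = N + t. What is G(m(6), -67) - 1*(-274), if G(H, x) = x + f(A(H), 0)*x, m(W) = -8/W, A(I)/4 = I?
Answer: 1693/3 ≈ 564.33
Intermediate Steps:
A(I) = 4*I
G(H, x) = x + 4*H*x (G(H, x) = x + (4*H + 0)*x = x + (4*H)*x = x + 4*H*x)
G(m(6), -67) - 1*(-274) = -67*(1 + 4*(-8/6)) - 1*(-274) = -67*(1 + 4*(-8*1/6)) + 274 = -67*(1 + 4*(-4/3)) + 274 = -67*(1 - 16/3) + 274 = -67*(-13/3) + 274 = 871/3 + 274 = 1693/3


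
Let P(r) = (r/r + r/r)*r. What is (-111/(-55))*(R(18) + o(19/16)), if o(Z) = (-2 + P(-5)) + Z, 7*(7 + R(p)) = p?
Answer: -189477/6160 ≈ -30.759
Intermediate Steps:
P(r) = 2*r (P(r) = (1 + 1)*r = 2*r)
R(p) = -7 + p/7
o(Z) = -12 + Z (o(Z) = (-2 + 2*(-5)) + Z = (-2 - 10) + Z = -12 + Z)
(-111/(-55))*(R(18) + o(19/16)) = (-111/(-55))*((-7 + (⅐)*18) + (-12 + 19/16)) = (-111*(-1/55))*((-7 + 18/7) + (-12 + 19*(1/16))) = 111*(-31/7 + (-12 + 19/16))/55 = 111*(-31/7 - 173/16)/55 = (111/55)*(-1707/112) = -189477/6160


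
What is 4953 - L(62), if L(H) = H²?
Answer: 1109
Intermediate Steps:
4953 - L(62) = 4953 - 1*62² = 4953 - 1*3844 = 4953 - 3844 = 1109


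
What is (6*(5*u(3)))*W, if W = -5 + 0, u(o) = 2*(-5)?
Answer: 1500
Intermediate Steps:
u(o) = -10
W = -5
(6*(5*u(3)))*W = (6*(5*(-10)))*(-5) = (6*(-50))*(-5) = -300*(-5) = 1500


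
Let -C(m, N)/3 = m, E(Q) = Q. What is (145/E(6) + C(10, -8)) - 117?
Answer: -737/6 ≈ -122.83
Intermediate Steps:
C(m, N) = -3*m
(145/E(6) + C(10, -8)) - 117 = (145/6 - 3*10) - 117 = (145*(1/6) - 30) - 117 = (145/6 - 30) - 117 = -35/6 - 117 = -737/6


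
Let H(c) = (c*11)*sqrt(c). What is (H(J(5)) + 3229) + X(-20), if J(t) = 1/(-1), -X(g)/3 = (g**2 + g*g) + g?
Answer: 889 - 11*I ≈ 889.0 - 11.0*I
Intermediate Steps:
X(g) = -6*g**2 - 3*g (X(g) = -3*((g**2 + g*g) + g) = -3*((g**2 + g**2) + g) = -3*(2*g**2 + g) = -3*(g + 2*g**2) = -6*g**2 - 3*g)
J(t) = -1
H(c) = 11*c**(3/2) (H(c) = (11*c)*sqrt(c) = 11*c**(3/2))
(H(J(5)) + 3229) + X(-20) = (11*(-1)**(3/2) + 3229) - 3*(-20)*(1 + 2*(-20)) = (11*(-I) + 3229) - 3*(-20)*(1 - 40) = (-11*I + 3229) - 3*(-20)*(-39) = (3229 - 11*I) - 2340 = 889 - 11*I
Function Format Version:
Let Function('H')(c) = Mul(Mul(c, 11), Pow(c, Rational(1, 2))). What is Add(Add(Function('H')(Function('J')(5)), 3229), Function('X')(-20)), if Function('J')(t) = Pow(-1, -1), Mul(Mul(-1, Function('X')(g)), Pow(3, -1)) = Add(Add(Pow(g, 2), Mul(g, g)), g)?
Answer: Add(889, Mul(-11, I)) ≈ Add(889.00, Mul(-11.000, I))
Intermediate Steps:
Function('X')(g) = Add(Mul(-6, Pow(g, 2)), Mul(-3, g)) (Function('X')(g) = Mul(-3, Add(Add(Pow(g, 2), Mul(g, g)), g)) = Mul(-3, Add(Add(Pow(g, 2), Pow(g, 2)), g)) = Mul(-3, Add(Mul(2, Pow(g, 2)), g)) = Mul(-3, Add(g, Mul(2, Pow(g, 2)))) = Add(Mul(-6, Pow(g, 2)), Mul(-3, g)))
Function('J')(t) = -1
Function('H')(c) = Mul(11, Pow(c, Rational(3, 2))) (Function('H')(c) = Mul(Mul(11, c), Pow(c, Rational(1, 2))) = Mul(11, Pow(c, Rational(3, 2))))
Add(Add(Function('H')(Function('J')(5)), 3229), Function('X')(-20)) = Add(Add(Mul(11, Pow(-1, Rational(3, 2))), 3229), Mul(-3, -20, Add(1, Mul(2, -20)))) = Add(Add(Mul(11, Mul(-1, I)), 3229), Mul(-3, -20, Add(1, -40))) = Add(Add(Mul(-11, I), 3229), Mul(-3, -20, -39)) = Add(Add(3229, Mul(-11, I)), -2340) = Add(889, Mul(-11, I))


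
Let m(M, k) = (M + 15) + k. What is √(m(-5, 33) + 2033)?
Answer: 2*√519 ≈ 45.563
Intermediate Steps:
m(M, k) = 15 + M + k (m(M, k) = (15 + M) + k = 15 + M + k)
√(m(-5, 33) + 2033) = √((15 - 5 + 33) + 2033) = √(43 + 2033) = √2076 = 2*√519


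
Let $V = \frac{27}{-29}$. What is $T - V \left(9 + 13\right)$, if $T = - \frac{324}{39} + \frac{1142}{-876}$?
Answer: $\frac{1795153}{165126} \approx 10.871$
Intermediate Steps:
$V = - \frac{27}{29}$ ($V = 27 \left(- \frac{1}{29}\right) = - \frac{27}{29} \approx -0.93103$)
$T = - \frac{54727}{5694}$ ($T = \left(-324\right) \frac{1}{39} + 1142 \left(- \frac{1}{876}\right) = - \frac{108}{13} - \frac{571}{438} = - \frac{54727}{5694} \approx -9.6113$)
$T - V \left(9 + 13\right) = - \frac{54727}{5694} - - \frac{27 \left(9 + 13\right)}{29} = - \frac{54727}{5694} - \left(- \frac{27}{29}\right) 22 = - \frac{54727}{5694} - - \frac{594}{29} = - \frac{54727}{5694} + \frac{594}{29} = \frac{1795153}{165126}$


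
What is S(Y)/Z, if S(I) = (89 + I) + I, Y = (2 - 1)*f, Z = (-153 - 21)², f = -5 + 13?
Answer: 35/10092 ≈ 0.0034681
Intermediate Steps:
f = 8
Z = 30276 (Z = (-174)² = 30276)
Y = 8 (Y = (2 - 1)*8 = 1*8 = 8)
S(I) = 89 + 2*I
S(Y)/Z = (89 + 2*8)/30276 = (89 + 16)*(1/30276) = 105*(1/30276) = 35/10092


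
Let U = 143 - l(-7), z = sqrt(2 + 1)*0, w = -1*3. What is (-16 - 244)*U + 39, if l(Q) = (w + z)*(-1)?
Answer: -36361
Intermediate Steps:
w = -3
z = 0 (z = sqrt(3)*0 = 0)
l(Q) = 3 (l(Q) = (-3 + 0)*(-1) = -3*(-1) = 3)
U = 140 (U = 143 - 1*3 = 143 - 3 = 140)
(-16 - 244)*U + 39 = (-16 - 244)*140 + 39 = -260*140 + 39 = -36400 + 39 = -36361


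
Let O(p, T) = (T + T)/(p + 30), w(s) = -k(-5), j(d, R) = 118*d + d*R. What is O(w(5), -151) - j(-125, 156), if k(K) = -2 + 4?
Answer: 479349/14 ≈ 34239.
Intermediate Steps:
k(K) = 2
j(d, R) = 118*d + R*d
w(s) = -2 (w(s) = -1*2 = -2)
O(p, T) = 2*T/(30 + p) (O(p, T) = (2*T)/(30 + p) = 2*T/(30 + p))
O(w(5), -151) - j(-125, 156) = 2*(-151)/(30 - 2) - (-125)*(118 + 156) = 2*(-151)/28 - (-125)*274 = 2*(-151)*(1/28) - 1*(-34250) = -151/14 + 34250 = 479349/14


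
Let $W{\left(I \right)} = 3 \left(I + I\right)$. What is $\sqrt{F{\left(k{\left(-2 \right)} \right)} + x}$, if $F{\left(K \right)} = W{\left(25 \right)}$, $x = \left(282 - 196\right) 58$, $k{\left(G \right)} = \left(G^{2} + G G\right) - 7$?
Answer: $\sqrt{5138} \approx 71.68$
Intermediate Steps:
$k{\left(G \right)} = -7 + 2 G^{2}$ ($k{\left(G \right)} = \left(G^{2} + G^{2}\right) - 7 = 2 G^{2} - 7 = -7 + 2 G^{2}$)
$x = 4988$ ($x = 86 \cdot 58 = 4988$)
$W{\left(I \right)} = 6 I$ ($W{\left(I \right)} = 3 \cdot 2 I = 6 I$)
$F{\left(K \right)} = 150$ ($F{\left(K \right)} = 6 \cdot 25 = 150$)
$\sqrt{F{\left(k{\left(-2 \right)} \right)} + x} = \sqrt{150 + 4988} = \sqrt{5138}$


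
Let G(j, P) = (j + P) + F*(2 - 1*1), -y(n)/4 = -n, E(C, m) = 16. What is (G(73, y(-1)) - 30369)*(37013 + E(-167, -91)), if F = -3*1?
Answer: -1122089787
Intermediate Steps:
y(n) = 4*n (y(n) = -(-4)*n = 4*n)
F = -3
G(j, P) = -3 + P + j (G(j, P) = (j + P) - 3*(2 - 1*1) = (P + j) - 3*(2 - 1) = (P + j) - 3*1 = (P + j) - 3 = -3 + P + j)
(G(73, y(-1)) - 30369)*(37013 + E(-167, -91)) = ((-3 + 4*(-1) + 73) - 30369)*(37013 + 16) = ((-3 - 4 + 73) - 30369)*37029 = (66 - 30369)*37029 = -30303*37029 = -1122089787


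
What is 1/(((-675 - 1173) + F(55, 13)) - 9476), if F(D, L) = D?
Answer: -1/11269 ≈ -8.8739e-5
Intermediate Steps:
1/(((-675 - 1173) + F(55, 13)) - 9476) = 1/(((-675 - 1173) + 55) - 9476) = 1/((-1848 + 55) - 9476) = 1/(-1793 - 9476) = 1/(-11269) = -1/11269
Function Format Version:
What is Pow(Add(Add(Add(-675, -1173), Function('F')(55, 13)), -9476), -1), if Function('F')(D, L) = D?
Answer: Rational(-1, 11269) ≈ -8.8739e-5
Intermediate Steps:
Pow(Add(Add(Add(-675, -1173), Function('F')(55, 13)), -9476), -1) = Pow(Add(Add(Add(-675, -1173), 55), -9476), -1) = Pow(Add(Add(-1848, 55), -9476), -1) = Pow(Add(-1793, -9476), -1) = Pow(-11269, -1) = Rational(-1, 11269)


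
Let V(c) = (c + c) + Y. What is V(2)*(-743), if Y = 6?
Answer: -7430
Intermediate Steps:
V(c) = 6 + 2*c (V(c) = (c + c) + 6 = 2*c + 6 = 6 + 2*c)
V(2)*(-743) = (6 + 2*2)*(-743) = (6 + 4)*(-743) = 10*(-743) = -7430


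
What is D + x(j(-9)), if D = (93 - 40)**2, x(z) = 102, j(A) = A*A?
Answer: 2911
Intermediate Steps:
j(A) = A**2
D = 2809 (D = 53**2 = 2809)
D + x(j(-9)) = 2809 + 102 = 2911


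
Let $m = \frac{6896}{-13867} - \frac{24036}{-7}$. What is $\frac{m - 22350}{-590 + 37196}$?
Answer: $- \frac{131159515}{253807701} \approx -0.51677$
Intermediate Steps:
$m = \frac{47608420}{13867}$ ($m = 6896 \left(- \frac{1}{13867}\right) - - \frac{24036}{7} = - \frac{6896}{13867} + \frac{24036}{7} = \frac{47608420}{13867} \approx 3433.2$)
$\frac{m - 22350}{-590 + 37196} = \frac{\frac{47608420}{13867} - 22350}{-590 + 37196} = - \frac{262319030}{13867 \cdot 36606} = \left(- \frac{262319030}{13867}\right) \frac{1}{36606} = - \frac{131159515}{253807701}$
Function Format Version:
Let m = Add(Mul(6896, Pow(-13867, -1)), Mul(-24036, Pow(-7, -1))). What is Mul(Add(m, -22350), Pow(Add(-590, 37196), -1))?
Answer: Rational(-131159515, 253807701) ≈ -0.51677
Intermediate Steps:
m = Rational(47608420, 13867) (m = Add(Mul(6896, Rational(-1, 13867)), Mul(-24036, Rational(-1, 7))) = Add(Rational(-6896, 13867), Rational(24036, 7)) = Rational(47608420, 13867) ≈ 3433.2)
Mul(Add(m, -22350), Pow(Add(-590, 37196), -1)) = Mul(Add(Rational(47608420, 13867), -22350), Pow(Add(-590, 37196), -1)) = Mul(Rational(-262319030, 13867), Pow(36606, -1)) = Mul(Rational(-262319030, 13867), Rational(1, 36606)) = Rational(-131159515, 253807701)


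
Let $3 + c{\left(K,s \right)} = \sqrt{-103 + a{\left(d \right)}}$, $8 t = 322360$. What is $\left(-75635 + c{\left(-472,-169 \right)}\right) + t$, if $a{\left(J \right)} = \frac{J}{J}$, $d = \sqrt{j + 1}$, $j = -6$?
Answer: $-35343 + i \sqrt{102} \approx -35343.0 + 10.1 i$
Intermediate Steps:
$t = 40295$ ($t = \frac{1}{8} \cdot 322360 = 40295$)
$d = i \sqrt{5}$ ($d = \sqrt{-6 + 1} = \sqrt{-5} = i \sqrt{5} \approx 2.2361 i$)
$a{\left(J \right)} = 1$
$c{\left(K,s \right)} = -3 + i \sqrt{102}$ ($c{\left(K,s \right)} = -3 + \sqrt{-103 + 1} = -3 + \sqrt{-102} = -3 + i \sqrt{102}$)
$\left(-75635 + c{\left(-472,-169 \right)}\right) + t = \left(-75635 - \left(3 - i \sqrt{102}\right)\right) + 40295 = \left(-75638 + i \sqrt{102}\right) + 40295 = -35343 + i \sqrt{102}$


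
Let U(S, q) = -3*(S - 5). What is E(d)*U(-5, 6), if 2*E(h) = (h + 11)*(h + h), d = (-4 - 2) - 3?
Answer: -540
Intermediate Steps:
U(S, q) = 15 - 3*S (U(S, q) = -3*(-5 + S) = 15 - 3*S)
d = -9 (d = -6 - 3 = -9)
E(h) = h*(11 + h) (E(h) = ((h + 11)*(h + h))/2 = ((11 + h)*(2*h))/2 = (2*h*(11 + h))/2 = h*(11 + h))
E(d)*U(-5, 6) = (-9*(11 - 9))*(15 - 3*(-5)) = (-9*2)*(15 + 15) = -18*30 = -540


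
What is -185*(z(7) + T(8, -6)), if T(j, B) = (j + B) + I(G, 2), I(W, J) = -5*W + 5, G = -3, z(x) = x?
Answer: -5365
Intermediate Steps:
I(W, J) = 5 - 5*W
T(j, B) = 20 + B + j (T(j, B) = (j + B) + (5 - 5*(-3)) = (B + j) + (5 + 15) = (B + j) + 20 = 20 + B + j)
-185*(z(7) + T(8, -6)) = -185*(7 + (20 - 6 + 8)) = -185*(7 + 22) = -185*29 = -5365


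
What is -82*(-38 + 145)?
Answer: -8774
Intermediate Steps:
-82*(-38 + 145) = -82*107 = -8774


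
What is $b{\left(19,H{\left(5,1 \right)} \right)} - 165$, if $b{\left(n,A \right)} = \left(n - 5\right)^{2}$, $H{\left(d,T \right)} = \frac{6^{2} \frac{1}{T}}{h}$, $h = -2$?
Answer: $31$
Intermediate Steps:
$H{\left(d,T \right)} = - \frac{18}{T}$ ($H{\left(d,T \right)} = \frac{6^{2} \frac{1}{T}}{-2} = \frac{36}{T} \left(- \frac{1}{2}\right) = - \frac{18}{T}$)
$b{\left(n,A \right)} = \left(-5 + n\right)^{2}$
$b{\left(19,H{\left(5,1 \right)} \right)} - 165 = \left(-5 + 19\right)^{2} - 165 = 14^{2} - 165 = 196 - 165 = 31$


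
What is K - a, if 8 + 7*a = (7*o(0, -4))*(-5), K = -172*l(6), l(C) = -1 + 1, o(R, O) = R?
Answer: 8/7 ≈ 1.1429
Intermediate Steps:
l(C) = 0
K = 0 (K = -172*0 = 0)
a = -8/7 (a = -8/7 + ((7*0)*(-5))/7 = -8/7 + (0*(-5))/7 = -8/7 + (1/7)*0 = -8/7 + 0 = -8/7 ≈ -1.1429)
K - a = 0 - 1*(-8/7) = 0 + 8/7 = 8/7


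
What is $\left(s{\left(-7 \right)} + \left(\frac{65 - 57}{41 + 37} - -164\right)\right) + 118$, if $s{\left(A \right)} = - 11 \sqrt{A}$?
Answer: $\frac{11002}{39} - 11 i \sqrt{7} \approx 282.1 - 29.103 i$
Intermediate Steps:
$\left(s{\left(-7 \right)} + \left(\frac{65 - 57}{41 + 37} - -164\right)\right) + 118 = \left(- 11 \sqrt{-7} + \left(\frac{65 - 57}{41 + 37} - -164\right)\right) + 118 = \left(- 11 i \sqrt{7} + \left(\frac{8}{78} + 164\right)\right) + 118 = \left(- 11 i \sqrt{7} + \left(8 \cdot \frac{1}{78} + 164\right)\right) + 118 = \left(- 11 i \sqrt{7} + \left(\frac{4}{39} + 164\right)\right) + 118 = \left(- 11 i \sqrt{7} + \frac{6400}{39}\right) + 118 = \left(\frac{6400}{39} - 11 i \sqrt{7}\right) + 118 = \frac{11002}{39} - 11 i \sqrt{7}$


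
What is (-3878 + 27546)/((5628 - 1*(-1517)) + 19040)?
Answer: 23668/26185 ≈ 0.90388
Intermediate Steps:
(-3878 + 27546)/((5628 - 1*(-1517)) + 19040) = 23668/((5628 + 1517) + 19040) = 23668/(7145 + 19040) = 23668/26185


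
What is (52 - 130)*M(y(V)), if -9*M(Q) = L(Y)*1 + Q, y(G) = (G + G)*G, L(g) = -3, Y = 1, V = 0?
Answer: -26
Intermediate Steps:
y(G) = 2*G**2 (y(G) = (2*G)*G = 2*G**2)
M(Q) = 1/3 - Q/9 (M(Q) = -(-3*1 + Q)/9 = -(-3 + Q)/9 = 1/3 - Q/9)
(52 - 130)*M(y(V)) = (52 - 130)*(1/3 - 2*0**2/9) = -78*(1/3 - 2*0/9) = -78*(1/3 - 1/9*0) = -78*(1/3 + 0) = -78*1/3 = -26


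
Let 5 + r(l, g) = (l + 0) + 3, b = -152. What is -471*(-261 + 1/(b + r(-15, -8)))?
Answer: 20775810/169 ≈ 1.2293e+5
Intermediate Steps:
r(l, g) = -2 + l (r(l, g) = -5 + ((l + 0) + 3) = -5 + (l + 3) = -5 + (3 + l) = -2 + l)
-471*(-261 + 1/(b + r(-15, -8))) = -471*(-261 + 1/(-152 + (-2 - 15))) = -471*(-261 + 1/(-152 - 17)) = -471*(-261 + 1/(-169)) = -471*(-261 - 1/169) = -471*(-44110/169) = 20775810/169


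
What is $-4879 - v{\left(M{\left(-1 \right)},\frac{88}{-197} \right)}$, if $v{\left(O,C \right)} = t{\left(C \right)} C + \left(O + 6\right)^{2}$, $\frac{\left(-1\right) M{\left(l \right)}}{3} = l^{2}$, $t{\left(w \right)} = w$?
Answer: $- \frac{189706136}{38809} \approx -4888.2$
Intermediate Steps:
$M{\left(l \right)} = - 3 l^{2}$
$v{\left(O,C \right)} = C^{2} + \left(6 + O\right)^{2}$ ($v{\left(O,C \right)} = C C + \left(O + 6\right)^{2} = C^{2} + \left(6 + O\right)^{2}$)
$-4879 - v{\left(M{\left(-1 \right)},\frac{88}{-197} \right)} = -4879 - \left(\left(\frac{88}{-197}\right)^{2} + \left(6 - 3 \left(-1\right)^{2}\right)^{2}\right) = -4879 - \left(\left(88 \left(- \frac{1}{197}\right)\right)^{2} + \left(6 - 3\right)^{2}\right) = -4879 - \left(\left(- \frac{88}{197}\right)^{2} + \left(6 - 3\right)^{2}\right) = -4879 - \left(\frac{7744}{38809} + 3^{2}\right) = -4879 - \left(\frac{7744}{38809} + 9\right) = -4879 - \frac{357025}{38809} = - \frac{189706136}{38809}$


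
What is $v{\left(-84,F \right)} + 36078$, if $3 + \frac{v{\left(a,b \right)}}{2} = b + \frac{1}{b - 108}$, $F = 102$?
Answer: $\frac{108827}{3} \approx 36276.0$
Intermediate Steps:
$v{\left(a,b \right)} = -6 + 2 b + \frac{2}{-108 + b}$ ($v{\left(a,b \right)} = -6 + 2 \left(b + \frac{1}{b - 108}\right) = -6 + 2 \left(b + \frac{1}{-108 + b}\right) = -6 + \left(2 b + \frac{2}{-108 + b}\right) = -6 + 2 b + \frac{2}{-108 + b}$)
$v{\left(-84,F \right)} + 36078 = \frac{2 \left(325 + 102^{2} - 11322\right)}{-108 + 102} + 36078 = \frac{2 \left(325 + 10404 - 11322\right)}{-6} + 36078 = 2 \left(- \frac{1}{6}\right) \left(-593\right) + 36078 = \frac{593}{3} + 36078 = \frac{108827}{3}$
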